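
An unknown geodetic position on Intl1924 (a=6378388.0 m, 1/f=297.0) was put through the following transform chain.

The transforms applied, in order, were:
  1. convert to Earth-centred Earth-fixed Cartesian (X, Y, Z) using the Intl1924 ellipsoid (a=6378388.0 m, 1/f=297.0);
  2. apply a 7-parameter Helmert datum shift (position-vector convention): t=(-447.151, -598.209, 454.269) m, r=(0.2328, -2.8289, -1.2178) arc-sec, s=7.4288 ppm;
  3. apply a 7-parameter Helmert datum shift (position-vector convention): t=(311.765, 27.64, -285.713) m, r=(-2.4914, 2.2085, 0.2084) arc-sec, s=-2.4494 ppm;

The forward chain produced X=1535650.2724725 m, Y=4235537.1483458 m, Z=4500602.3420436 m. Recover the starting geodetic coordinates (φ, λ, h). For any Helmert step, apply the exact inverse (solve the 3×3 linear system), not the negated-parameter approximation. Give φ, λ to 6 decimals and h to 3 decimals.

start: X=1535650.2725, Y=4235537.1483, Z=4500602.3420 m
→ Helmert⁻¹: X=1535298.3551, Y=4235463.9660, Z=4500966.6768
→ Helmert⁻¹: X=1535770.8108, Y=4236044.8531, Z=4500453.1307
→ geod (Bowring, a=6378388.000): φ=45.15889400°, λ=70.07197400°, h=782.2050 m

φ=45.158894°, λ=70.071974°, h=782.205 m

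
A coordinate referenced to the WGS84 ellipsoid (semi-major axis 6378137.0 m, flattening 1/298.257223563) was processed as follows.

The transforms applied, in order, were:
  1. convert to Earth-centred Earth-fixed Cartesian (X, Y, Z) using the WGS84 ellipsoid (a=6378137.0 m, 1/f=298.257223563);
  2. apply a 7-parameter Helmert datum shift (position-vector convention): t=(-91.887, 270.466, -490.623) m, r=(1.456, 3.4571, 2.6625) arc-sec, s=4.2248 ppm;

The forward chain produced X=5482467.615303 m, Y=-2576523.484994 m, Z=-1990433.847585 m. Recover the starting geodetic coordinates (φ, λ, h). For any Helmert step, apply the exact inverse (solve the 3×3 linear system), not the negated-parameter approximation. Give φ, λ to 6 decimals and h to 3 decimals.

start: X=5482467.6153, Y=-2576523.4850, Z=-1990433.8476 m
→ Helmert⁻¹: X=5482536.4275, Y=-2576867.8800, Z=-1989824.7377
→ geod (Bowring, a=6378137.000): φ=-18.29801700°, λ=-25.17417300°, h=306.3310 m

φ=-18.298017°, λ=-25.174173°, h=306.331 m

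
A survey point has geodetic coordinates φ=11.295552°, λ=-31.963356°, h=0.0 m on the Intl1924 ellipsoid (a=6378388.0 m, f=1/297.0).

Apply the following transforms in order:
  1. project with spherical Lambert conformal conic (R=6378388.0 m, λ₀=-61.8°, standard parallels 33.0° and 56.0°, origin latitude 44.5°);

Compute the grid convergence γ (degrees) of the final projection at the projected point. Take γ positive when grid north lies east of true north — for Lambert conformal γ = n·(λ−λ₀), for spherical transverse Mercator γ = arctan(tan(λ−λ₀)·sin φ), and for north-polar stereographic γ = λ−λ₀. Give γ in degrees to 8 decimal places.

21.05694769

start: φ=11.295552°, λ=-31.963356°, h=0.000 m
→ into lcc (λ₀=-61.8°): φ=11.29555200°, λ−λ₀=29.83664400°
convergence γ = 21.05694769°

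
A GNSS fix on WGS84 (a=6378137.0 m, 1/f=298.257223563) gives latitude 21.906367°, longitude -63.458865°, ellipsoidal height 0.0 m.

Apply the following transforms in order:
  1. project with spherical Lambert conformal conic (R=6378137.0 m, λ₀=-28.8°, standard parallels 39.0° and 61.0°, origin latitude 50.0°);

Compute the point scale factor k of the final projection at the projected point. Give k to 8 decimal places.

1.09560125

start: φ=21.906367°, λ=-63.458865°, h=0.000 m
→ into lcc (λ₀=-28.8°): φ=21.90636700°, λ−λ₀=-34.65886500°
scale k = 1.09560125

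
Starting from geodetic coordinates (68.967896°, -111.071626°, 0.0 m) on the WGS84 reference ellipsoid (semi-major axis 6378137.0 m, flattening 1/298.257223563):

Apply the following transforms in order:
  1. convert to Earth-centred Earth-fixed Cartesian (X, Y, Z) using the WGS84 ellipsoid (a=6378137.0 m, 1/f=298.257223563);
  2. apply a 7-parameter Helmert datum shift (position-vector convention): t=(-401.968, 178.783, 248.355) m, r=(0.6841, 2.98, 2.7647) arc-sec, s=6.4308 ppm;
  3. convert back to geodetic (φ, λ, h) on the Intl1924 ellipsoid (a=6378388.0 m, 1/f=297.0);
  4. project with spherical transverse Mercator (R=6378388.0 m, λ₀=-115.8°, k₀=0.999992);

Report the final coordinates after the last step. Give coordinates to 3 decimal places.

E=188418.585 m, N=7685145.600 m

start: φ=68.967896°, λ=-111.071626°, h=0.000 m
→ ECEF (a=6378137.000, f=1/298.257223563): X=-825405.6061, Y=-2142246.7262, Z=5930688.6082
→ Helmert 7p (PV): X=-825698.4842, Y=-2142112.4530, Z=5930979.9223
→ geod (Bowring, a=6378388.000): φ=68.96955040°, λ=-111.07965155°, h=93.3066 m
→ tm (R=6378388.0, λ₀=-115.8°): E=188418.5849, N=7685145.6003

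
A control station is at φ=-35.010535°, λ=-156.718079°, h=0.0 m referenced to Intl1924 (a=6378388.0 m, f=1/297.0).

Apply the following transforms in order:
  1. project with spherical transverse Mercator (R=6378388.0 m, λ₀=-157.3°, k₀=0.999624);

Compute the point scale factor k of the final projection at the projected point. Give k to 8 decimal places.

start: φ=-35.010535°, λ=-156.718079°, h=0.000 m
→ into tm (λ₀=-157.3°): φ=-35.01053500°, λ−λ₀=0.58192100°
scale k = 0.99965859

0.99965859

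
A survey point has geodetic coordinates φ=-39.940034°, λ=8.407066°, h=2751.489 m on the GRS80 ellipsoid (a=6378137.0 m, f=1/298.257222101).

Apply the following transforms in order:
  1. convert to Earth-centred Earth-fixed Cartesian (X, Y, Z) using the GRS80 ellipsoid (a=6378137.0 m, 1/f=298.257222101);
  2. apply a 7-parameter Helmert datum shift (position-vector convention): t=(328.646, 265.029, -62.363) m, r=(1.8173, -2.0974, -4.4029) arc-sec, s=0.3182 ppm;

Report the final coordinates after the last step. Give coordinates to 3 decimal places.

start: φ=-39.940034°, λ=8.407066°, h=2751.489 m
→ ECEF (a=6378137.000, f=1/298.257222101): X=4846450.2444, Y=716272.2402, Z=-4074649.2201
→ Helmert 7p (PV): X=4846837.1550, Y=716469.9452, Z=-4074657.2878

X=4846837.155 m, Y=716469.945 m, Z=-4074657.288 m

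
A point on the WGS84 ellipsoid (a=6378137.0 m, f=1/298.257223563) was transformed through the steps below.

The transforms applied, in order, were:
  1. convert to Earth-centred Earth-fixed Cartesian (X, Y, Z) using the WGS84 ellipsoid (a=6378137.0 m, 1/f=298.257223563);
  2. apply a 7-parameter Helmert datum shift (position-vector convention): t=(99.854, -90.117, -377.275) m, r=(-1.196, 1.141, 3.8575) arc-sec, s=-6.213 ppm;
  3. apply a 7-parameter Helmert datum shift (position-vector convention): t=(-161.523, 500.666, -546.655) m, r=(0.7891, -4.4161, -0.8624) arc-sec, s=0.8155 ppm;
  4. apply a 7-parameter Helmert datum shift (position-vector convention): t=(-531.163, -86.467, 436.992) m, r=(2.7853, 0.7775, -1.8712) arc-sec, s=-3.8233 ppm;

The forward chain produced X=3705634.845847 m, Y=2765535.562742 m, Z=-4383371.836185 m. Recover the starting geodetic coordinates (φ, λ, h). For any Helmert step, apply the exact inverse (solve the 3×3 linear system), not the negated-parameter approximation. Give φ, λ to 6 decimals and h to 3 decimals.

start: X=3705634.8458, Y=2765535.5627, Z=-4383371.8362 m
→ Helmert⁻¹: X=3706171.6142, Y=2765607.0280, Z=-4383848.9641
→ Helmert⁻¹: X=3706224.7059, Y=2765102.8335, Z=-4383388.6627
→ Helmert⁻¹: X=3706223.8371, Y=2765166.2324, Z=-4383002.0842
→ geod (Bowring, a=6378137.000): φ=-43.65882400°, λ=36.72614900°, h=3269.6210 m

φ=-43.658824°, λ=36.726149°, h=3269.621 m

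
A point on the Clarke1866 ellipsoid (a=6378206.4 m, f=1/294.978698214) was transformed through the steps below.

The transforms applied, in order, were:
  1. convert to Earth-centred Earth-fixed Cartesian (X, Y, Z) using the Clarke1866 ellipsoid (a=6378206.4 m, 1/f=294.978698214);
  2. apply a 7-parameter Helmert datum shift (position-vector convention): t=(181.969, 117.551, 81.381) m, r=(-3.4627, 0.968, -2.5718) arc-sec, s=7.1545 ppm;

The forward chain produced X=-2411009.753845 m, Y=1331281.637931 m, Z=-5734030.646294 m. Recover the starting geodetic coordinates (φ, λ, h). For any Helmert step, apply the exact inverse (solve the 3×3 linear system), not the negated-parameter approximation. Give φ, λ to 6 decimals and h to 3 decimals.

φ=-64.495139°, λ=151.096601°, h=614.002 m

start: X=-2411009.7538, Y=1331281.6379, Z=-5734030.6463 m
→ Helmert⁻¹: X=-2411164.1604, Y=1331220.7611, Z=-5734059.9704
→ geod (Bowring, a=6378206.400): φ=-64.49513900°, λ=151.09660100°, h=614.0020 m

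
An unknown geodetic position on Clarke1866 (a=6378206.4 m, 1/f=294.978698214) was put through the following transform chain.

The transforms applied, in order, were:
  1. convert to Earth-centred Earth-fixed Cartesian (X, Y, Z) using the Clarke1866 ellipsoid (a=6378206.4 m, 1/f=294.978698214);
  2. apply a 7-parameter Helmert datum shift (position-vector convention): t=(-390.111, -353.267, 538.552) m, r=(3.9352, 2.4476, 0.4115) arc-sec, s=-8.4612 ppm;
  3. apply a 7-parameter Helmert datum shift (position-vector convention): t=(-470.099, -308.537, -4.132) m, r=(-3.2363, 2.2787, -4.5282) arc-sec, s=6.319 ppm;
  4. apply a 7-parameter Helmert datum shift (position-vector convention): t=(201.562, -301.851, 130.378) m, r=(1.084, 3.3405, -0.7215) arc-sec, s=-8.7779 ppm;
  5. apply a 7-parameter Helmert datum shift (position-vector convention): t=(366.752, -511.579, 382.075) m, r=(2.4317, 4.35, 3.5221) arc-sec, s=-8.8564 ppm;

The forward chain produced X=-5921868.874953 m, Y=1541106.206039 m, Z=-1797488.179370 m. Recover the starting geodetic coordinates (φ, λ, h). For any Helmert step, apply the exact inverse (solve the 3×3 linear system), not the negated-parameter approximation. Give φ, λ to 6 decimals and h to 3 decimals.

start: X=-5921868.8750, Y=1541106.2060, Z=-1797488.1794 m
→ Helmert⁻¹: X=-5922223.8321, Y=1541711.3667, Z=-1798029.2489
→ Helmert⁻¹: X=-5922453.6513, Y=1541996.5864, Z=-1798279.4302
→ Helmert⁻¹: X=-5921960.1211, Y=1542193.5864, Z=-1798305.1604
→ Helmert⁻¹: X=-5921595.6898, Y=1542537.3977, Z=-1798958.6295
→ geod (Bowring, a=6378206.400): φ=-16.48814300°, λ=165.39930000°, h=1685.2750 m

φ=-16.488143°, λ=165.399300°, h=1685.275 m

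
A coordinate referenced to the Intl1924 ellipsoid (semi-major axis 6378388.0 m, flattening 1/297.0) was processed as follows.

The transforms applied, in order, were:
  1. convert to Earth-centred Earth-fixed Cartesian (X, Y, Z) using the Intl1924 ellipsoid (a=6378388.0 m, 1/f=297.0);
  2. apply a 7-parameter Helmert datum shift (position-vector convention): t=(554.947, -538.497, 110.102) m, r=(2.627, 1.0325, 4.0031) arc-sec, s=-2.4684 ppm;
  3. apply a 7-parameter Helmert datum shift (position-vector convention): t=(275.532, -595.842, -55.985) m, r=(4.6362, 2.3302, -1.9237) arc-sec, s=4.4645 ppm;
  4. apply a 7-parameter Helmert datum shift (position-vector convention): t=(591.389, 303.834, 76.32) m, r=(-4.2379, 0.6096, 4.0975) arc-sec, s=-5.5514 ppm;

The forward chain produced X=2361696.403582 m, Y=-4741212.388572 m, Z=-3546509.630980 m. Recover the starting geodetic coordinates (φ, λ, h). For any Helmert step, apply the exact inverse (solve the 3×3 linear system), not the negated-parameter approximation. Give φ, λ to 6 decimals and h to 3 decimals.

start: X=2361696.4036, Y=-4741212.3886, Z=-3546509.6310 m
→ Helmert⁻¹: X=2361034.4127, Y=-4741516.5772, Z=-3546696.0806
→ Helmert⁻¹: X=2360832.6222, Y=-4740957.2657, Z=-3546491.0289
→ Helmert⁻¹: X=2360209.2522, Y=-4740521.4448, Z=-3546537.6953
→ geod (Bowring, a=6378388.000): φ=-33.98976000°, λ=-63.53222000°, h=1750.4760 m

φ=-33.989760°, λ=-63.532220°, h=1750.476 m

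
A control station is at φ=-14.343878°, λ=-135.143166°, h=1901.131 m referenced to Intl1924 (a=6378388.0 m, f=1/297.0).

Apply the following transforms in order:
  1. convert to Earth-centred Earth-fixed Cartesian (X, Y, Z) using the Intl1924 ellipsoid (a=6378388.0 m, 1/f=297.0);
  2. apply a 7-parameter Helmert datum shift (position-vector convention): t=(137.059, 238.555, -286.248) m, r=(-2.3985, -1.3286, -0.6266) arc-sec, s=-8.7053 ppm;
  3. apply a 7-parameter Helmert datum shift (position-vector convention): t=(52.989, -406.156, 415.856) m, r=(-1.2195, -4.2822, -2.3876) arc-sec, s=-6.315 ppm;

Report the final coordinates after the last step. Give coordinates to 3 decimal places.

start: φ=-14.343878°, λ=-135.143166°, h=1901.131 m
→ ECEF (a=6378388.000, f=1/297.0): X=-4382716.0964, Y=-4360868.2986, Z=-1570360.2081
→ Helmert 7p (PV): X=-4382544.0171, Y=-4360596.7274, Z=-1570610.3066
→ Helmert 7p (PV): X=-4382481.2210, Y=-4360933.9027, Z=-1570249.7353

X=-4382481.221 m, Y=-4360933.903 m, Z=-1570249.735 m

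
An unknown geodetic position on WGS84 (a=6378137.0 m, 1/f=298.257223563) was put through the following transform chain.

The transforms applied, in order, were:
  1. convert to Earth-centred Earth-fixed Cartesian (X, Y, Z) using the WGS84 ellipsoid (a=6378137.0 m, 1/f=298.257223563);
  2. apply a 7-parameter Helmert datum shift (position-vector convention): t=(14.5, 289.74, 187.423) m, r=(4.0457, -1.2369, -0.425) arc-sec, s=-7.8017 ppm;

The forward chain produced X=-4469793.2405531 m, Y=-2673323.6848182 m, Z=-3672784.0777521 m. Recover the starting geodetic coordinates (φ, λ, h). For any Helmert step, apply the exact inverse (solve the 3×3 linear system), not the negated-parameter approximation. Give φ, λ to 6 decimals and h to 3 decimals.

start: X=-4469793.2406, Y=-2673323.6848, Z=-3672784.0778 m
→ Helmert⁻¹: X=-4469859.1291, Y=-2673715.5347, Z=-3672920.9096
→ geod (Bowring, a=6378137.000): φ=-35.37208900°, λ=-149.11359200°, h=2272.7810 m

φ=-35.372089°, λ=-149.113592°, h=2272.781 m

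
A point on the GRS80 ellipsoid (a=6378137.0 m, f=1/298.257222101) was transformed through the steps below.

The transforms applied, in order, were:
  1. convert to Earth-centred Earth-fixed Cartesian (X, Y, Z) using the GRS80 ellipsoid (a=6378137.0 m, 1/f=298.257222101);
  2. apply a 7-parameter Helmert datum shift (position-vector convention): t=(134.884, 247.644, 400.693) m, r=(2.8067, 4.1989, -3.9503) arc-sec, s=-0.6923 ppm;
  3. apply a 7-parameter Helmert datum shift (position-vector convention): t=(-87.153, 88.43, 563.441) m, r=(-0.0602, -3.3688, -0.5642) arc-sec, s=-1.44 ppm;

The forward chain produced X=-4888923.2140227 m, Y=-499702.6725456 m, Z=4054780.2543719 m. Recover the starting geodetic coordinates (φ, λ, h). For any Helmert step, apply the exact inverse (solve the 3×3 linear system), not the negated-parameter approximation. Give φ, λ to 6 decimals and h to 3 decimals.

start: X=-4888923.2140, Y=-499702.6725, Z=4054780.2544 m
→ Helmert⁻¹: X=-4888775.5173, Y=-499806.3779, Z=4054302.3510
→ Helmert⁻¹: X=-4888986.7311, Y=-500092.8387, Z=4053811.7451
→ geod (Bowring, a=6378137.000): φ=39.70712700°, λ=-174.15954700°, h=1236.3980 m

φ=39.707127°, λ=-174.159547°, h=1236.398 m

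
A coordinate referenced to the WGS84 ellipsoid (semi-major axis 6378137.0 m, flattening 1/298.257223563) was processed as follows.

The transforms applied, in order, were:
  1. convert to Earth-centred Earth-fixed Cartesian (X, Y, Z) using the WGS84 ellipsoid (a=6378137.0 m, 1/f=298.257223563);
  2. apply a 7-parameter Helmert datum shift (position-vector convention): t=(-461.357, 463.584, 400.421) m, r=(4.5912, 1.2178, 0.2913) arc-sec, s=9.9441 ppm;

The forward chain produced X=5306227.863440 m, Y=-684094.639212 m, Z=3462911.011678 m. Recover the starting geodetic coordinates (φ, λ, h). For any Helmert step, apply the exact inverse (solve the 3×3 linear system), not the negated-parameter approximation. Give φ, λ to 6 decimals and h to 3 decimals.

φ=33.083883°, λ=-7.349802°, h=1402.528 m

start: X=5306227.8634, Y=-684094.6392, Z=3462911.0117 m
→ Helmert⁻¹: X=5306615.0411, Y=-684481.8388, Z=3462522.7258
→ geod (Bowring, a=6378137.000): φ=33.08388300°, λ=-7.34980200°, h=1402.5280 m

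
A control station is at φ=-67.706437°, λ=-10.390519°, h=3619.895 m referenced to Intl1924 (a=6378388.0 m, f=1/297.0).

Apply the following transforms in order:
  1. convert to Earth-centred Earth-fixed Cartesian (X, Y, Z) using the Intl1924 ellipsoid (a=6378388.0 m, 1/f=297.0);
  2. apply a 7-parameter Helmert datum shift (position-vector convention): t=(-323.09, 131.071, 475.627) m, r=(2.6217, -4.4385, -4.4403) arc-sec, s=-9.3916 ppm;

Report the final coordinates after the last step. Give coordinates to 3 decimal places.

X=2387977.143 m, Y=-437750.709 m, Z=-5881657.991 m

start: φ=-67.706437°, λ=-10.390519°, h=3619.895 m
→ ECEF (a=6378388.000, f=1/297.0): X=2388205.5131, Y=-437909.2466, Z=-5882234.6860
→ Helmert 7p (PV): X=2387977.1426, Y=-437750.7092, Z=-5881657.9914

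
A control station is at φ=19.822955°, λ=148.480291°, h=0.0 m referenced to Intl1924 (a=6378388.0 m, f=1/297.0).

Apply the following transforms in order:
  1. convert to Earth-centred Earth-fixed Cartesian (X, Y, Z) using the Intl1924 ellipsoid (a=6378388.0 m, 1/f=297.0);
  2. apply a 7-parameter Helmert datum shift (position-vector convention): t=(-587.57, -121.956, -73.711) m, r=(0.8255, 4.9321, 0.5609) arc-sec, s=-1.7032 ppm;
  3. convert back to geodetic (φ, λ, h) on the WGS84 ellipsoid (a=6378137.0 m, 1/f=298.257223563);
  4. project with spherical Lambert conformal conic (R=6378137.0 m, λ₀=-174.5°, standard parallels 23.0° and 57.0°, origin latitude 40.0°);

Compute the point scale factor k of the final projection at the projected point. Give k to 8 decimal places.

start: φ=19.822955°, λ=148.480291°, h=0.000 m
→ ECEF (a=6378388.000, f=1/297.0): X=-5117112.7877, Y=3138192.4862, Z=2149295.8704
→ Helmert 7p (PV): X=-5117648.7832, Y=3138042.6684, Z=2149353.4157
→ geod (Bowring, a=6378137.000): φ=19.82175910°, λ=148.48418439°, h=616.2108 m
→ into lcc (λ₀=-174.5°): φ=19.82175910°, λ−λ₀=-37.01581561°
scale k = 1.01728810

1.01728810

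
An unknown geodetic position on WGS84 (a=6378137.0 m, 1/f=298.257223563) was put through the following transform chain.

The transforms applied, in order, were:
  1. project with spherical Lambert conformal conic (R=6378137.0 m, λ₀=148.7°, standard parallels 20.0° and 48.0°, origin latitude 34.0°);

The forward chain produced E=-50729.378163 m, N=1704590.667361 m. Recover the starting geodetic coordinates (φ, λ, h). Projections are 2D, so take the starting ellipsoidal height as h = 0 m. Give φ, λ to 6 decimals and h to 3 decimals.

start: E=-50729.3782, N=1704590.6674 m
→ lcc⁻¹: φ=49.59045800°, λ=148.00253800°

φ=49.590458°, λ=148.002538°, h=0.000 m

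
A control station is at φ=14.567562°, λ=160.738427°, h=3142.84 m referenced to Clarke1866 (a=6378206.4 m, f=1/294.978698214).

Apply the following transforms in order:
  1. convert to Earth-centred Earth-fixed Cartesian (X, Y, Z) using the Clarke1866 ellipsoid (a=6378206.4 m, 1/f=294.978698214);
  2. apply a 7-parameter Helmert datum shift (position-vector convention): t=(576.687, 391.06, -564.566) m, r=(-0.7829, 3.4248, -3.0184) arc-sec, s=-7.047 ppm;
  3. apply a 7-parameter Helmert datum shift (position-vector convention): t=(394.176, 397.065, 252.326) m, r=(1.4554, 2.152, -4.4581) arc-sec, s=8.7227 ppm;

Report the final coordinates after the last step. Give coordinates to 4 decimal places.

X=-5830641.0971 m, Y=2038846.8984 m, Z=1594383.5533 m

start: φ=14.567562°, λ=160.738427°, h=3142.840 m
→ ECEF (a=6378206.400, f=1/294.978698214): X=-5831719.1765, Y=2037849.1811, Z=1594528.8124
→ Helmert 7p (PV): X=-5831045.0973, Y=2038317.2711, Z=1594042.1035
→ Helmert 7p (PV): X=-5830641.0971, Y=2038846.8984, Z=1594383.5533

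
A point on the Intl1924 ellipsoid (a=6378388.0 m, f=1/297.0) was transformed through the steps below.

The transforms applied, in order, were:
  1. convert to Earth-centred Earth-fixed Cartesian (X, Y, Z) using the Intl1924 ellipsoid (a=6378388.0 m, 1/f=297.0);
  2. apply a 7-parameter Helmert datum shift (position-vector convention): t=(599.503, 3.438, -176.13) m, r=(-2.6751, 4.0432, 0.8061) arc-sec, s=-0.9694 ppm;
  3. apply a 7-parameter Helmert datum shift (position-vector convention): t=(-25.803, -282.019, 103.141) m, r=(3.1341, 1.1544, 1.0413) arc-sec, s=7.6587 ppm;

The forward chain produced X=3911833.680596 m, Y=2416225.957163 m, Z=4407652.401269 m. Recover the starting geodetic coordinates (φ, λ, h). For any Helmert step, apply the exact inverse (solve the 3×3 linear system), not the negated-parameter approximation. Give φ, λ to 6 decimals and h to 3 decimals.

φ=43.986664°, λ=31.709449°, h=986.956 m

start: X=3911833.6806, Y=2416225.9572, Z=4407652.4013 m
→ Helmert⁻¹: X=3911817.0562, Y=2416536.6907, Z=4407500.6795
→ Helmert⁻¹: X=3911144.3871, Y=2416463.1445, Z=4407789.0882
→ geod (Bowring, a=6378388.000): φ=43.98666400°, λ=31.70944900°, h=986.9560 m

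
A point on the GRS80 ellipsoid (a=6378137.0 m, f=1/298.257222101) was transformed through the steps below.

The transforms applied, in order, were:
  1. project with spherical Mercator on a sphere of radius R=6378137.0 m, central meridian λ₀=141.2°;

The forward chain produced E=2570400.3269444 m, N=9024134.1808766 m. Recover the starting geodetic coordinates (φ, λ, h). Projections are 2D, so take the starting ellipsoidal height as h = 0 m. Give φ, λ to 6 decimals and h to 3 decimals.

φ=62.687921°, λ=164.290299°, h=0.000 m

start: E=2570400.3269, N=9024134.1809 m
→ merc⁻¹: φ=62.68792100°, λ=164.29029900°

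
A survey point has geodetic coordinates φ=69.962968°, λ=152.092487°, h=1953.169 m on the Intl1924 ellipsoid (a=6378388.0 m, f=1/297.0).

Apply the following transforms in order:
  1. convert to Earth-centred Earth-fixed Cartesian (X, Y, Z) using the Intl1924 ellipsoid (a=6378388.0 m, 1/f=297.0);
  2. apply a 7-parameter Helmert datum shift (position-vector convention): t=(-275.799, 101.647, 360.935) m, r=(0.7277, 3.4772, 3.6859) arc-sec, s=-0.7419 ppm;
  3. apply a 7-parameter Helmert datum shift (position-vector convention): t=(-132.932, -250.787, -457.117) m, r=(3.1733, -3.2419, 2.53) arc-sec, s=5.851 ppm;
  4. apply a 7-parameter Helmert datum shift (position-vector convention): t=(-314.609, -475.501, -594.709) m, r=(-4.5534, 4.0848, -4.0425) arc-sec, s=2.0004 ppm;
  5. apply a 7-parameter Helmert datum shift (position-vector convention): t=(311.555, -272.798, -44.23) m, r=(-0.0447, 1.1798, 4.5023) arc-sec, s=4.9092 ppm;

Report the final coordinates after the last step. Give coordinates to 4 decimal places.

X=-1937912.3115 m, Y=1025305.7781 m, Z=5970985.4254 m

start: φ=69.962968°, λ=152.092487°, h=1953.169 m
→ ECEF (a=6378388.000, f=1/297.0): X=-1937603.2445, Y=1026233.4295, Z=5971600.5628
→ Helmert 7p (PV): X=-1937795.2757, Y=1026278.6230, Z=5971993.3520
→ Helmert 7p (PV): X=-1938045.9973, Y=1025918.1948, Z=5971556.5093
→ Helmert 7p (PV): X=-1938226.1176, Y=1025614.5545, Z=5970989.4785
→ Helmert 7p (PV): X=-1937912.3115, Y=1025305.7781, Z=5970985.4254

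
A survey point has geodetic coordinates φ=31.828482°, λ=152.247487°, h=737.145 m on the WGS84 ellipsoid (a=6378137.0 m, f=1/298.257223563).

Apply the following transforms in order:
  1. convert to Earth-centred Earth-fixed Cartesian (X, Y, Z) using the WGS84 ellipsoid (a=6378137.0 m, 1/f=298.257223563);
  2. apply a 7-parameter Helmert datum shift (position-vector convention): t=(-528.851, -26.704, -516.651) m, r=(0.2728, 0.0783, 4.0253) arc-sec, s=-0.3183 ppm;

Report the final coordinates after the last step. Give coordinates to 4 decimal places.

X=-4801291.3420 m, Y=2525922.1013 m, Z=3344163.6953 m

start: φ=31.828482°, λ=152.247487°, h=737.145 m
→ ECEF (a=6378137.000, f=1/298.257223563): X=-4800715.9924, Y=2526047.7199, Z=3344676.2476
→ Helmert 7p (PV): X=-4801291.3420, Y=2525922.1013, Z=3344163.6953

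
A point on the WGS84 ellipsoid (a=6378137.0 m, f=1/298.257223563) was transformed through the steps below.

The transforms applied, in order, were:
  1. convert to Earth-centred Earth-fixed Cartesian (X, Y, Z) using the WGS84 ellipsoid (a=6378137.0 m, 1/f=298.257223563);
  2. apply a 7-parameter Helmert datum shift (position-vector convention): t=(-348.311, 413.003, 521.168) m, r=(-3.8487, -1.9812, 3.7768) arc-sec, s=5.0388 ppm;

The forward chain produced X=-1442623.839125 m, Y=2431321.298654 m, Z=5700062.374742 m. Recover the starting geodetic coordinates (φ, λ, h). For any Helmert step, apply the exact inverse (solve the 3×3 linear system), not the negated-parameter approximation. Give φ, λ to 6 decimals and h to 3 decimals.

φ=63.775914°, λ=120.680060°, h=948.868 m

start: X=-1442623.8391, Y=2431321.2987, Z=5700062.3747 m
→ Helmert⁻¹: X=-1442169.0064, Y=2430816.1052, Z=5699571.6969
→ geod (Bowring, a=6378137.000): φ=63.77591400°, λ=120.68006000°, h=948.8680 m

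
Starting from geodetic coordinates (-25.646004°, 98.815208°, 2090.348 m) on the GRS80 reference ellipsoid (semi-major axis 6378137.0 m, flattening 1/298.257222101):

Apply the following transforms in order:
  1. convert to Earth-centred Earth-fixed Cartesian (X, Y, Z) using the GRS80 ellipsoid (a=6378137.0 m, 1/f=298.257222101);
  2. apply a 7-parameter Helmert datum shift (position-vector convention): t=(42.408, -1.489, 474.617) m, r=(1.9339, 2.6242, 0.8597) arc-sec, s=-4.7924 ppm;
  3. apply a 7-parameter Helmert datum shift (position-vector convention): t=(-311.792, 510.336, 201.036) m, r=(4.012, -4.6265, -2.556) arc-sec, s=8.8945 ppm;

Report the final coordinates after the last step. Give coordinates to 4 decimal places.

X=-882187.0272 m, Y=5687925.3278 m, Z=-2743845.5025 m

start: φ=-25.646004°, λ=98.815208°, h=2090.348 m
→ ECEF (a=6378137.000, f=1/298.257222101): X=-881987.4295, Y=5687306.7885, Z=-2744665.2851
→ Helmert 7p (PV): X=-881999.4177, Y=5687300.1009, Z=-2744112.9707
→ Helmert 7p (PV): X=-882187.0272, Y=5687925.3278, Z=-2743845.5025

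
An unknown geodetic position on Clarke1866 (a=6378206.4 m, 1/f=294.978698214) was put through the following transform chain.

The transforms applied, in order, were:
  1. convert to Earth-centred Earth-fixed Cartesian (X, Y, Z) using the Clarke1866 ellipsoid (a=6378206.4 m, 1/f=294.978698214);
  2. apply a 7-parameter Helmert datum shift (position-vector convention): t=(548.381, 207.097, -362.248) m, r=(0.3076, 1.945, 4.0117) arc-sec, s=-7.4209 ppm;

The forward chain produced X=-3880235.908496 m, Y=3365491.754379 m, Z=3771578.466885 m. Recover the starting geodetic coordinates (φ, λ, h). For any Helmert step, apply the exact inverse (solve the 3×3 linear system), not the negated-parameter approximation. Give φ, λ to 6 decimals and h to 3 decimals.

φ=36.475617°, λ=139.068377°, h=2286.449 m

start: X=-3880235.9085, Y=3365491.7544, Z=3771578.4669 m
→ Helmert⁻¹: X=-3880783.2021, Y=3365390.7344, Z=3771927.0932
→ geod (Bowring, a=6378206.400): φ=36.47561700°, λ=139.06837700°, h=2286.4490 m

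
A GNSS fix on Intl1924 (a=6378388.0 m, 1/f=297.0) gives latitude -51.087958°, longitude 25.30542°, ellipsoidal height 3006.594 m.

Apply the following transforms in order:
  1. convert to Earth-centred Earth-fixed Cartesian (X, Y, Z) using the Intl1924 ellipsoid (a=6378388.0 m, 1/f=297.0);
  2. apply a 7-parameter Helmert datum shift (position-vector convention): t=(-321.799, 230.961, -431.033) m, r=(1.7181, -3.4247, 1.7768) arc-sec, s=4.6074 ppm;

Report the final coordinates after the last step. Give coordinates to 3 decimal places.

start: φ=-51.087958°, λ=25.305420°, h=3006.594 m
→ ECEF (a=6378388.000, f=1/297.0): X=3631087.3356, Y=1716827.3788, Z=-4942132.4814
→ Helmert 7p (PV): X=3630849.5340, Y=1717138.6949, Z=-4942511.6955

X=3630849.534 m, Y=1717138.695 m, Z=-4942511.695 m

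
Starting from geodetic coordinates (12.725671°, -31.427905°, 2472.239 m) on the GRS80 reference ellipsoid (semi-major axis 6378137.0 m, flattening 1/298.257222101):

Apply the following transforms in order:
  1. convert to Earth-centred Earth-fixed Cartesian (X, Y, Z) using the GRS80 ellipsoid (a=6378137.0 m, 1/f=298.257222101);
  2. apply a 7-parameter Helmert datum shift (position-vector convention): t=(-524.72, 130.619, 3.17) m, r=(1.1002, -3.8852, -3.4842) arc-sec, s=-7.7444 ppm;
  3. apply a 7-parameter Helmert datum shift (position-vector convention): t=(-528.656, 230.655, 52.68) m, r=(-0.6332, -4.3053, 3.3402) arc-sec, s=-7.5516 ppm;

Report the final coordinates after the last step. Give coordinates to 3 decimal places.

start: φ=12.725671°, λ=-31.427905°, h=2472.239 m
→ ECEF (a=6378137.000, f=1/298.257222101): X=5311676.5158, Y=-3245813.0984, Z=1396362.5769
→ Helmert 7p (PV): X=5311029.5309, Y=-3245754.5140, Z=1396437.6700
→ Helmert 7p (PV): X=5310484.1815, Y=-3245409.0567, Z=1396600.6231

X=5310484.181 m, Y=-3245409.057 m, Z=1396600.623 m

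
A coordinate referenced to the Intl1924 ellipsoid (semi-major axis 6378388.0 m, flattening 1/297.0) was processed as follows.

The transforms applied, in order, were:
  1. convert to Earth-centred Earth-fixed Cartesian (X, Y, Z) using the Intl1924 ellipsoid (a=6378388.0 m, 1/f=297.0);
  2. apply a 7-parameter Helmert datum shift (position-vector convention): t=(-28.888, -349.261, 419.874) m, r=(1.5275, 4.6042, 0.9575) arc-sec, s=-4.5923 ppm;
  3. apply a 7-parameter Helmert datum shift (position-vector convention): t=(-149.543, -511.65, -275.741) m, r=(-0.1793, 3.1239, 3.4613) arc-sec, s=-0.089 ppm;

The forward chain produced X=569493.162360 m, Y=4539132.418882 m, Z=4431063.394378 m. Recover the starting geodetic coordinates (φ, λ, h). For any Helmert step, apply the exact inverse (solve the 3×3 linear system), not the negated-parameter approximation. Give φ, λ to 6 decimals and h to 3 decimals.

start: X=569493.1624, Y=4539132.4189, Z=4431063.3944 m
→ Helmert⁻¹: X=569651.8217, Y=4539631.0616, Z=4431352.1034
→ Helmert⁻¹: X=569605.4948, Y=4540031.3409, Z=4430931.6709
→ geod (Bowring, a=6378388.000): φ=44.27272600°, λ=82.84887100°, h=1450.6040 m

φ=44.272726°, λ=82.848871°, h=1450.604 m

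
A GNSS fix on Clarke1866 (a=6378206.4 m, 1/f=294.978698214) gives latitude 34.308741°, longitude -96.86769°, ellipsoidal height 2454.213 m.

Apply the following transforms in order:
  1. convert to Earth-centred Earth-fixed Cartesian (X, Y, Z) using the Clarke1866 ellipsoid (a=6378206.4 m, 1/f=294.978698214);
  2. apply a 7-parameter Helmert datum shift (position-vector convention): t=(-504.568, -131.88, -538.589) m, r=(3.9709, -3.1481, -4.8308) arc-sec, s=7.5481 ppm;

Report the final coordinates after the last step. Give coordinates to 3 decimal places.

X=-631596.082 m, Y=-5238546.673 m, Z=3575362.097 m

start: φ=34.308741°, λ=-96.867690°, h=2454.213 m
→ ECEF (a=6378206.400, f=1/294.978698214): X=-630909.4894, Y=-5238321.1864, Z=3575984.1695
→ Helmert 7p (PV): X=-631596.0825, Y=-5238546.6729, Z=3575362.0970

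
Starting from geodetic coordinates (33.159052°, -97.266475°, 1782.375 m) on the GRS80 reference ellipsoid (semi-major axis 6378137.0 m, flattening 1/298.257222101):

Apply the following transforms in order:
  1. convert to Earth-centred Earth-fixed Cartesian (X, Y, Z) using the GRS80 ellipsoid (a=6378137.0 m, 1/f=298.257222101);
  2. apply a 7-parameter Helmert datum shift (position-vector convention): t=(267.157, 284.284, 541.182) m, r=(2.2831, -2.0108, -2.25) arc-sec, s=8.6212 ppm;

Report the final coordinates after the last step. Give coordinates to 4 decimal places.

X=-676057.8122 m, Y=-5303193.0579 m, Z=3470219.9660 m

start: φ=33.159052°, λ=-97.266475°, h=1782.375 m
→ ECEF (a=6378137.000, f=1/298.257222101): X=-676227.4624, Y=-5303400.5909, Z=3469714.1659
→ Helmert 7p (PV): X=-676057.8122, Y=-5303193.0579, Z=3470219.9660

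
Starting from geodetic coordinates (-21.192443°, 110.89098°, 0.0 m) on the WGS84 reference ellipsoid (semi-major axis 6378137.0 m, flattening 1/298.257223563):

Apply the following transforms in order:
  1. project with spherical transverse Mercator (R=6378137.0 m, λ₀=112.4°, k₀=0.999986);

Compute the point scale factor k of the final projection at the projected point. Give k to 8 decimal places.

start: φ=-21.192443°, λ=110.890980°, h=0.000 m
→ into tm (λ₀=112.4°): φ=-21.19244300°, λ−λ₀=-1.50902000°
scale k = 1.00028757

1.00028757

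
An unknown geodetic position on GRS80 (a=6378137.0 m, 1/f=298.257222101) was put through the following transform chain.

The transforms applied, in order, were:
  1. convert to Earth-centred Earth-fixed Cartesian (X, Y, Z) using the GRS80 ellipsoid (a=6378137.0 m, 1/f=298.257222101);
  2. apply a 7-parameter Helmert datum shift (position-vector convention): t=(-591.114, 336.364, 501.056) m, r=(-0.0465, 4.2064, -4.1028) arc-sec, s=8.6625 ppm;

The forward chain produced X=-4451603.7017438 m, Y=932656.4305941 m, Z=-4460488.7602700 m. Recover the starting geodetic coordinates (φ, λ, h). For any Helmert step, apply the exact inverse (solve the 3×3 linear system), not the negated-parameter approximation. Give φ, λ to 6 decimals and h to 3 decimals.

φ=-44.642579°, λ=168.170614°, h=2656.576 m

start: X=-4451603.7017, Y=932656.4306, Z=-4460488.7603 m
→ Helmert⁻¹: X=-4450901.5991, Y=932224.4635, Z=-4461041.7313
→ geod (Bowring, a=6378137.000): φ=-44.64257900°, λ=168.17061400°, h=2656.5760 m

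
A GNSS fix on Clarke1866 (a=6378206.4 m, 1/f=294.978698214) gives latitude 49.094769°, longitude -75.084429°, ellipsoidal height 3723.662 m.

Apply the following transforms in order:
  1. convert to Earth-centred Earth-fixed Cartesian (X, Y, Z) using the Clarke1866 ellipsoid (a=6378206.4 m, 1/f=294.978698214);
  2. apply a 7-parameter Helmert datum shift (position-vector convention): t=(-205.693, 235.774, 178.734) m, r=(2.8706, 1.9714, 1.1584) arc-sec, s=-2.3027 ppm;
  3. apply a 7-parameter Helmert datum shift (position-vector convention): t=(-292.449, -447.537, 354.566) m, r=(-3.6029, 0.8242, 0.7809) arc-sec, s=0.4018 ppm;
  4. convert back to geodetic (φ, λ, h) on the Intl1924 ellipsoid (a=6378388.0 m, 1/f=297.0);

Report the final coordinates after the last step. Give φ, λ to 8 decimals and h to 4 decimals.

start: φ=49.094769°, λ=-75.084429°, h=3723.662 m
→ ECEF (a=6378206.400, f=1/294.978698214): X=1077726.9499, Y=-4045970.3240, Z=4800076.5174
→ Helmert 7p (PV): X=1077587.3749, Y=-4045785.9836, Z=4800177.5899
→ Helmert 7p (PV): X=1077329.8566, Y=-4046147.2201, Z=4800600.4480
→ geod (Bowring, a=6378388.000): φ=49.09608091°, λ=-75.09030273°, h=3899.4750 m

φ=49.09608091°, λ=-75.09030273°, h=3899.4750 m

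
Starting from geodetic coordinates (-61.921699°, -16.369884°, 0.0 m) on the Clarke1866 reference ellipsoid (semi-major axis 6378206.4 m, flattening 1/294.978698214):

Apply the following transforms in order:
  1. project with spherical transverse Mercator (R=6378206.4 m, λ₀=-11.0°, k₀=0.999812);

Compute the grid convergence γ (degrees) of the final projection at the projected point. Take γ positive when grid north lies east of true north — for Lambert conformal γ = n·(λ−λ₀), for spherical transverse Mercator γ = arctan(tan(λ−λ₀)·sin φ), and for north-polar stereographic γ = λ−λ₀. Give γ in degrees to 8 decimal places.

start: φ=-61.921699°, λ=-16.369884°, h=0.000 m
→ into tm (λ₀=-11.0°): φ=-61.92169900°, λ−λ₀=-5.36988400°
convergence γ = 4.74094790°

4.74094790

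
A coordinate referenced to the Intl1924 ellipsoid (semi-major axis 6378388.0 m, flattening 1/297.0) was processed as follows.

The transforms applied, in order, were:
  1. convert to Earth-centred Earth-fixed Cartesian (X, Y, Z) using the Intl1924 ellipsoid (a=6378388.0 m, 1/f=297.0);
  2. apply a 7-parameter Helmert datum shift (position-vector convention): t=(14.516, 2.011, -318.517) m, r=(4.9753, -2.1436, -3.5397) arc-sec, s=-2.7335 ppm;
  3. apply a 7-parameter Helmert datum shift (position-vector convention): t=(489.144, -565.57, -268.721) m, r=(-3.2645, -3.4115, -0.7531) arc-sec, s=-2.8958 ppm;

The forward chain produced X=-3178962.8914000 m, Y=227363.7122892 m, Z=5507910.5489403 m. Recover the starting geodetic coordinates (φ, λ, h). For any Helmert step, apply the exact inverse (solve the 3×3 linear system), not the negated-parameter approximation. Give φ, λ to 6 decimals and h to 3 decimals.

start: X=-3178962.8914, Y=227363.7123, Z=5507910.5489 m
→ Helmert⁻¹: X=-3179370.9710, Y=227831.1563, Z=5508251.4113
→ Helmert⁻¹: X=-3179340.8410, Y=227908.0805, Z=5508612.5299
→ geod (Bowring, a=6378388.000): φ=60.11184500°, λ=175.89981900°, h=2072.3330 m

φ=60.111845°, λ=175.899819°, h=2072.333 m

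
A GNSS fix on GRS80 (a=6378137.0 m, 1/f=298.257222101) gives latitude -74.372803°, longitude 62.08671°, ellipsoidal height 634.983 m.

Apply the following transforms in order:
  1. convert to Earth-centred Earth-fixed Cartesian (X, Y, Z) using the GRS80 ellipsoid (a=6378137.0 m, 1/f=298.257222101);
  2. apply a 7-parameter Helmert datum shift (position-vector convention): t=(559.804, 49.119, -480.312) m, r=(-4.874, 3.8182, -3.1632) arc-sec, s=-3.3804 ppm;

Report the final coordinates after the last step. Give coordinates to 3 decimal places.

start: φ=-74.372803°, λ=62.086710°, h=634.983 m
→ ECEF (a=6378137.000, f=1/298.257222101): X=806901.8902, Y=1523118.0556, Z=-6120888.8950
→ Helmert 7p (PV): X=807369.0201, Y=1523005.0165, Z=-6121399.4435

X=807369.020 m, Y=1523005.016 m, Z=-6121399.443 m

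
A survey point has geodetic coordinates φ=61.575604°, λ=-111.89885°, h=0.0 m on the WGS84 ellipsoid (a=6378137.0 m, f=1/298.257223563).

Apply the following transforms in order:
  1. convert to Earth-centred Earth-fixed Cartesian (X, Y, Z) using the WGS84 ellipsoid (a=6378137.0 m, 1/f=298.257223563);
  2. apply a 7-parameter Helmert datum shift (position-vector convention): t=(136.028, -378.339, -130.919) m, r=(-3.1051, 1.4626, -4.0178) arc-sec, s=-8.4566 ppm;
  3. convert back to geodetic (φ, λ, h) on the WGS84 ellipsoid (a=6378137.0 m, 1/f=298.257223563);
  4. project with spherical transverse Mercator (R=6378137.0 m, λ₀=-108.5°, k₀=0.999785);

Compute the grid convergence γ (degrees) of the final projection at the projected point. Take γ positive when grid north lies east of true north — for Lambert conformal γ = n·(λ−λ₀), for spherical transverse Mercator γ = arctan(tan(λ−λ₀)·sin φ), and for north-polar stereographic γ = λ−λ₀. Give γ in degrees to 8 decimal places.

start: φ=61.575604°, λ=-111.898850°, h=0.000 m
→ ECEF (a=6378137.000, f=1/298.257223563): X=-1135271.5794, Y=-2824240.5599, Z=5586156.8449
→ Helmert 7p (PV): X=-1135141.3529, Y=-2824488.8088, Z=5586029.2517
→ geod (Bowring, a=6378137.000): φ=61.57362448°, λ=-111.89483299°, h=-25.6838 m
→ into tm (λ₀=-108.5°): φ=61.57362448°, λ−λ₀=-3.39483299°
convergence γ = -2.98630790°

-2.98630790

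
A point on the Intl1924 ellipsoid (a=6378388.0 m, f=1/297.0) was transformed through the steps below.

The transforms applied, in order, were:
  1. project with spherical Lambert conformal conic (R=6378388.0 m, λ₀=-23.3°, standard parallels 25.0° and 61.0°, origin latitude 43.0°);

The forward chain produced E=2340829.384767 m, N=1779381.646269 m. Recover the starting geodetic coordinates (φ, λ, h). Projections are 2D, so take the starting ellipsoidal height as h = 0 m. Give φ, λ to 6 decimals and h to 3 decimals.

start: E=2340829.3848, N=1779381.6463 m
→ lcc⁻¹: φ=54.45950800°, λ=15.48401700°

φ=54.459508°, λ=15.484017°, h=0.000 m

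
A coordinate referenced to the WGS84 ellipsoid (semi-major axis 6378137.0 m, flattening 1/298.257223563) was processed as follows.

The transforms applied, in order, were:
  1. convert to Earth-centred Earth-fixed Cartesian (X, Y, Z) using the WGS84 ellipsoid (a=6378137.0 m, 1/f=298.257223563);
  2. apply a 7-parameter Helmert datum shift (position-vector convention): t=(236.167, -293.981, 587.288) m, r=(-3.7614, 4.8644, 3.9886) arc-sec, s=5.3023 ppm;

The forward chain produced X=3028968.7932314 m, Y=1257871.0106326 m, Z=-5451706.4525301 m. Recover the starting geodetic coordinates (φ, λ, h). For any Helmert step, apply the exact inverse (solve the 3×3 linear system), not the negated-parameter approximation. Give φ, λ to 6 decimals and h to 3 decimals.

φ=-59.140313°, λ=22.558108°, h=233.494 m

start: X=3028968.7932, Y=1257871.0106, Z=-5451706.4525 m
→ Helmert⁻¹: X=3028869.4773, Y=1258199.1750, Z=-5452170.4561
→ geod (Bowring, a=6378137.000): φ=-59.14031300°, λ=22.55810800°, h=233.4940 m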